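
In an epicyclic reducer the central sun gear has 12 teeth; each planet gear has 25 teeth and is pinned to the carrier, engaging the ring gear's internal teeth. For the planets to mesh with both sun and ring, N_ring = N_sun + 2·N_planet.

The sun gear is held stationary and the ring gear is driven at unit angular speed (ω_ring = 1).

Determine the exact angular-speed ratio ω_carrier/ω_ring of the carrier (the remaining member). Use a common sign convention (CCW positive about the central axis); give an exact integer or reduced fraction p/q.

N_ring = 12 + 2·25 = 62
12(ω_s−ω_c) = −62(ω_r−ω_c),  ω_s=0, ω_r=1
12(0−ω_c) = −62(1−ω_c)  ⇒  74ω_c = 62  ⇒  ω_c = 31/37
ω_c/ω_r = 31/37

31/37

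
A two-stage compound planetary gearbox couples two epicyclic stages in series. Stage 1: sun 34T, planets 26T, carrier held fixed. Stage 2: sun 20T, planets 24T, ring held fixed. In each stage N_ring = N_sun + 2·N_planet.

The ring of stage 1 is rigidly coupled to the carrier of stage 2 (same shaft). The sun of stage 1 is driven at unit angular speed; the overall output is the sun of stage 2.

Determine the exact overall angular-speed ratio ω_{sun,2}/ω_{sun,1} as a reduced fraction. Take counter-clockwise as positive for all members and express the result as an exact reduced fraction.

-374/215

Stage 1: N_ring = 34 + 2·26 = 86
Stage 1: 34(ω_s−ω_c) = −86(ω_r−ω_c),  ω_c=0, ω_s=1
Stage 1: ω_r = 0 − (34/86)(1−0) = -17/43
  ⇒ ω_r¹/ω_s¹ = -17/43
Stage 2: N_ring = 20 + 2·24 = 68
Stage 2: 20(ω_s−ω_c) = −68(ω_r−ω_c),  ω_r=0, ω_c=1
Stage 2: ω_s = 1 − (68/20)(0−1) = 22/5
  ⇒ ω_s²/ω_c² = 22/5
Coupling ω_c² = ω_r¹ ⇒ overall = -17/43 × 22/5 = -374/215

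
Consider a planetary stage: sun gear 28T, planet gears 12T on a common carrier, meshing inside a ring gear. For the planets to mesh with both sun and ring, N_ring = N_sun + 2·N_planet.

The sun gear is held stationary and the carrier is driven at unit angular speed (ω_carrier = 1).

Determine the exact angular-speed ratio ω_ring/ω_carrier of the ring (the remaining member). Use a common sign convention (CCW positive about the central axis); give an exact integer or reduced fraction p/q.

N_ring = 28 + 2·12 = 52
28(ω_s−ω_c) = −52(ω_r−ω_c),  ω_s=0, ω_c=1
ω_r = 1 − (28/52)(0−1) = 20/13
ω_r/ω_c = 20/13

20/13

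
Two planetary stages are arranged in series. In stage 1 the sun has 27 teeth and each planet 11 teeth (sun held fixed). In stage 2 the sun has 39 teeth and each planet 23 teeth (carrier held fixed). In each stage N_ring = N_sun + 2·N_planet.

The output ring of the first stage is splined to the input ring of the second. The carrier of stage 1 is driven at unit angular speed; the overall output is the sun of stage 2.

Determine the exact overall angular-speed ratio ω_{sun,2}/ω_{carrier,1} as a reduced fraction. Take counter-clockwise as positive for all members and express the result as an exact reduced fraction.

-6460/1911

Stage 1: N_ring = 27 + 2·11 = 49
Stage 1: 27(ω_s−ω_c) = −49(ω_r−ω_c),  ω_s=0, ω_c=1
Stage 1: ω_r = 1 − (27/49)(0−1) = 76/49
  ⇒ ω_r¹/ω_c¹ = 76/49
Stage 2: N_ring = 39 + 2·23 = 85
Stage 2: 39(ω_s−ω_c) = −85(ω_r−ω_c),  ω_c=0, ω_r=1
Stage 2: ω_s = 0 − (85/39)(1−0) = -85/39
  ⇒ ω_s²/ω_r² = -85/39
Coupling ω_r² = ω_r¹ ⇒ overall = 76/49 × -85/39 = -6460/1911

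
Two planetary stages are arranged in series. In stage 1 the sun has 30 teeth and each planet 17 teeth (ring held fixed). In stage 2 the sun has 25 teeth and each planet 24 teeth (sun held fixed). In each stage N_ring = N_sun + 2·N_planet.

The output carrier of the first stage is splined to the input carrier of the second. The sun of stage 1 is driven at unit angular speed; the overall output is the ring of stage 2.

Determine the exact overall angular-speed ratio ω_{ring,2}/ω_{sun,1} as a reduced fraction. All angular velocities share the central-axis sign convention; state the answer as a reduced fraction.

1470/3431

Stage 1: N_ring = 30 + 2·17 = 64
Stage 1: 30(ω_s−ω_c) = −64(ω_r−ω_c),  ω_r=0, ω_s=1
Stage 1: 30(1−ω_c) = −64(0−ω_c)  ⇒  94ω_c = 30  ⇒  ω_c = 15/47
  ⇒ ω_c¹/ω_s¹ = 15/47
Stage 2: N_ring = 25 + 2·24 = 73
Stage 2: 25(ω_s−ω_c) = −73(ω_r−ω_c),  ω_s=0, ω_c=1
Stage 2: ω_r = 1 − (25/73)(0−1) = 98/73
  ⇒ ω_r²/ω_c² = 98/73
Coupling ω_c² = ω_c¹ ⇒ overall = 15/47 × 98/73 = 1470/3431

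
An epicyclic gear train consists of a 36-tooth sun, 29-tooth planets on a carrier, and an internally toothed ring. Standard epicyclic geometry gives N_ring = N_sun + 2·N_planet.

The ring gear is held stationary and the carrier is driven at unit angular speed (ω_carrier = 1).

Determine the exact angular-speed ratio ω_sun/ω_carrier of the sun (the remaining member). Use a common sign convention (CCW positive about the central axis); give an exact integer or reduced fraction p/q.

65/18

N_ring = 36 + 2·29 = 94
36(ω_s−ω_c) = −94(ω_r−ω_c),  ω_r=0, ω_c=1
ω_s = 1 − (94/36)(0−1) = 65/18
ω_s/ω_c = 65/18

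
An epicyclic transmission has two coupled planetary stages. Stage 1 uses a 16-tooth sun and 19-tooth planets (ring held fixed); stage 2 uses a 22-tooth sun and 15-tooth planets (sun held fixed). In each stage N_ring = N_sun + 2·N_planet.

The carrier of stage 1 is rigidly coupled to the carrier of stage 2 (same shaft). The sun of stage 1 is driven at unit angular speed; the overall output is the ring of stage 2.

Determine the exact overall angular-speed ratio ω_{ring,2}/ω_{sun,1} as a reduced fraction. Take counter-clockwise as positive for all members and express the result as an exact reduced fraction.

Stage 1: N_ring = 16 + 2·19 = 54
Stage 1: 16(ω_s−ω_c) = −54(ω_r−ω_c),  ω_r=0, ω_s=1
Stage 1: 16(1−ω_c) = −54(0−ω_c)  ⇒  70ω_c = 16  ⇒  ω_c = 8/35
  ⇒ ω_c¹/ω_s¹ = 8/35
Stage 2: N_ring = 22 + 2·15 = 52
Stage 2: 22(ω_s−ω_c) = −52(ω_r−ω_c),  ω_s=0, ω_c=1
Stage 2: ω_r = 1 − (22/52)(0−1) = 37/26
  ⇒ ω_r²/ω_c² = 37/26
Coupling ω_c² = ω_c¹ ⇒ overall = 8/35 × 37/26 = 148/455

148/455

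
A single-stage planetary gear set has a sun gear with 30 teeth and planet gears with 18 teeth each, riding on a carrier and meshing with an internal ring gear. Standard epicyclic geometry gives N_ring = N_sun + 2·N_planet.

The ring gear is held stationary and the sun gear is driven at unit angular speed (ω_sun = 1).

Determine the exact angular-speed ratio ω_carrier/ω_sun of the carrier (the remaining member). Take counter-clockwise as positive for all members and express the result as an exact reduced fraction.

5/16

N_ring = 30 + 2·18 = 66
30(ω_s−ω_c) = −66(ω_r−ω_c),  ω_r=0, ω_s=1
30(1−ω_c) = −66(0−ω_c)  ⇒  96ω_c = 30  ⇒  ω_c = 5/16
ω_c/ω_s = 5/16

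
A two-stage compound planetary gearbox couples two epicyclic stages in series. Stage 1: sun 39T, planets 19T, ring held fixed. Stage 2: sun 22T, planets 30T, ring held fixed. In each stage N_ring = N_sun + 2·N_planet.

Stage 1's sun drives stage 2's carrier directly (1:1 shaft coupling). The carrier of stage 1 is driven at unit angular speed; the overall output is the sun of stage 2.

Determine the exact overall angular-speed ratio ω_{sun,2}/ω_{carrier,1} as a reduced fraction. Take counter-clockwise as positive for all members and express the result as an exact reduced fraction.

Stage 1: N_ring = 39 + 2·19 = 77
Stage 1: 39(ω_s−ω_c) = −77(ω_r−ω_c),  ω_r=0, ω_c=1
Stage 1: ω_s = 1 − (77/39)(0−1) = 116/39
  ⇒ ω_s¹/ω_c¹ = 116/39
Stage 2: N_ring = 22 + 2·30 = 82
Stage 2: 22(ω_s−ω_c) = −82(ω_r−ω_c),  ω_r=0, ω_c=1
Stage 2: ω_s = 1 − (82/22)(0−1) = 52/11
  ⇒ ω_s²/ω_c² = 52/11
Coupling ω_c² = ω_s¹ ⇒ overall = 116/39 × 52/11 = 464/33

464/33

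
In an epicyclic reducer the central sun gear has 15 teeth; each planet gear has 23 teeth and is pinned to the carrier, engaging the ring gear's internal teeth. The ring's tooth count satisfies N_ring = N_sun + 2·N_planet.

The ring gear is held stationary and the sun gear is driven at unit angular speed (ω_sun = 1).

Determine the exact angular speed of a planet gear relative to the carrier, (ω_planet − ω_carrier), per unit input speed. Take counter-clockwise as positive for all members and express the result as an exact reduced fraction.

N_ring = 15 + 2·23 = 61
15(ω_s−ω_c) = −61(ω_r−ω_c),  ω_r=0, ω_s=1
15(1−ω_c) = −61(0−ω_c)  ⇒  76ω_c = 15  ⇒  ω_c = 15/76
sun–planet: 15·(1−15/76) = −23·(ω_p−ω_c)  ⇒  ω_p−ω_c = −(15/23)·(61/76) = -915/1748

-915/1748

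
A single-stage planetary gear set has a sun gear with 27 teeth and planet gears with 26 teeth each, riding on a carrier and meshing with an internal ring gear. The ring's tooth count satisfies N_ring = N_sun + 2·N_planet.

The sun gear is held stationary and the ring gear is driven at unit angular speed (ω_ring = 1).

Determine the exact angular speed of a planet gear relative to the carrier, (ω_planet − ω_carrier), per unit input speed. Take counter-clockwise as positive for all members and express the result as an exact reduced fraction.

N_ring = 27 + 2·26 = 79
27(ω_s−ω_c) = −79(ω_r−ω_c),  ω_s=0, ω_r=1
27(0−ω_c) = −79(1−ω_c)  ⇒  106ω_c = 79  ⇒  ω_c = 79/106
sun–planet: 27·(0−79/106) = −26·(ω_p−ω_c)  ⇒  ω_p−ω_c = −(27/26)·(-79/106) = 2133/2756

2133/2756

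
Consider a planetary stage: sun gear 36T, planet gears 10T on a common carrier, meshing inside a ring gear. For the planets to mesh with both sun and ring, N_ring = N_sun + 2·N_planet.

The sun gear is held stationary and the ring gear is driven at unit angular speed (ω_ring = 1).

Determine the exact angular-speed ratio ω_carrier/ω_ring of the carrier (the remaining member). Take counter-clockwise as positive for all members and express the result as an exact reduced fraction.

14/23

N_ring = 36 + 2·10 = 56
36(ω_s−ω_c) = −56(ω_r−ω_c),  ω_s=0, ω_r=1
36(0−ω_c) = −56(1−ω_c)  ⇒  92ω_c = 56  ⇒  ω_c = 14/23
ω_c/ω_r = 14/23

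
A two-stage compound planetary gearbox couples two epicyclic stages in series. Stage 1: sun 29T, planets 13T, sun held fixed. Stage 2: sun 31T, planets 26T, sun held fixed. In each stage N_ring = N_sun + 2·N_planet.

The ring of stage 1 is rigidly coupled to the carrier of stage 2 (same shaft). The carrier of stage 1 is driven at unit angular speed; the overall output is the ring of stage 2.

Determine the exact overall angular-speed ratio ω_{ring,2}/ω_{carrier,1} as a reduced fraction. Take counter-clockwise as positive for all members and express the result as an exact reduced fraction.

9576/4565

Stage 1: N_ring = 29 + 2·13 = 55
Stage 1: 29(ω_s−ω_c) = −55(ω_r−ω_c),  ω_s=0, ω_c=1
Stage 1: ω_r = 1 − (29/55)(0−1) = 84/55
  ⇒ ω_r¹/ω_c¹ = 84/55
Stage 2: N_ring = 31 + 2·26 = 83
Stage 2: 31(ω_s−ω_c) = −83(ω_r−ω_c),  ω_s=0, ω_c=1
Stage 2: ω_r = 1 − (31/83)(0−1) = 114/83
  ⇒ ω_r²/ω_c² = 114/83
Coupling ω_c² = ω_r¹ ⇒ overall = 84/55 × 114/83 = 9576/4565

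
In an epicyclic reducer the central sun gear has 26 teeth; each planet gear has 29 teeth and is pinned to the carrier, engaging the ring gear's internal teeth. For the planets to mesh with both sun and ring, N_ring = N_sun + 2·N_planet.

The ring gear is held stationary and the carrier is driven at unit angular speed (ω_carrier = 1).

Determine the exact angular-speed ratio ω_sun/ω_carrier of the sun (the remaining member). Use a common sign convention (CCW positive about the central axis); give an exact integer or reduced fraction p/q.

N_ring = 26 + 2·29 = 84
26(ω_s−ω_c) = −84(ω_r−ω_c),  ω_r=0, ω_c=1
ω_s = 1 − (84/26)(0−1) = 55/13
ω_s/ω_c = 55/13

55/13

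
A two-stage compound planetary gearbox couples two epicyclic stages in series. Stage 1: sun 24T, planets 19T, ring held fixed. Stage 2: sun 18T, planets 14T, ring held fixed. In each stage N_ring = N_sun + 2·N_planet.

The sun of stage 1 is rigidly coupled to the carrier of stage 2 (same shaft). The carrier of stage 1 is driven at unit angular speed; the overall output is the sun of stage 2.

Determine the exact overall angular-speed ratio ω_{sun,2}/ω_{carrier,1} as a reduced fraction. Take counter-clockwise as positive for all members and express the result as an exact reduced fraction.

344/27

Stage 1: N_ring = 24 + 2·19 = 62
Stage 1: 24(ω_s−ω_c) = −62(ω_r−ω_c),  ω_r=0, ω_c=1
Stage 1: ω_s = 1 − (62/24)(0−1) = 43/12
  ⇒ ω_s¹/ω_c¹ = 43/12
Stage 2: N_ring = 18 + 2·14 = 46
Stage 2: 18(ω_s−ω_c) = −46(ω_r−ω_c),  ω_r=0, ω_c=1
Stage 2: ω_s = 1 − (46/18)(0−1) = 32/9
  ⇒ ω_s²/ω_c² = 32/9
Coupling ω_c² = ω_s¹ ⇒ overall = 43/12 × 32/9 = 344/27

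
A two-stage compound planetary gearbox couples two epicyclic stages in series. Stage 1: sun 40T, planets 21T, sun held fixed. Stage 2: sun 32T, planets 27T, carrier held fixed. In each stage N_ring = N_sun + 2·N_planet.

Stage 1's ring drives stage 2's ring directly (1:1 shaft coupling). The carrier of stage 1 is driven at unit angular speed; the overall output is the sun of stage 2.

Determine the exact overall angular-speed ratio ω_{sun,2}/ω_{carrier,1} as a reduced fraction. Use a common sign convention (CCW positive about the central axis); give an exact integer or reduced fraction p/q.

Stage 1: N_ring = 40 + 2·21 = 82
Stage 1: 40(ω_s−ω_c) = −82(ω_r−ω_c),  ω_s=0, ω_c=1
Stage 1: ω_r = 1 − (40/82)(0−1) = 61/41
  ⇒ ω_r¹/ω_c¹ = 61/41
Stage 2: N_ring = 32 + 2·27 = 86
Stage 2: 32(ω_s−ω_c) = −86(ω_r−ω_c),  ω_c=0, ω_r=1
Stage 2: ω_s = 0 − (86/32)(1−0) = -43/16
  ⇒ ω_s²/ω_r² = -43/16
Coupling ω_r² = ω_r¹ ⇒ overall = 61/41 × -43/16 = -2623/656

-2623/656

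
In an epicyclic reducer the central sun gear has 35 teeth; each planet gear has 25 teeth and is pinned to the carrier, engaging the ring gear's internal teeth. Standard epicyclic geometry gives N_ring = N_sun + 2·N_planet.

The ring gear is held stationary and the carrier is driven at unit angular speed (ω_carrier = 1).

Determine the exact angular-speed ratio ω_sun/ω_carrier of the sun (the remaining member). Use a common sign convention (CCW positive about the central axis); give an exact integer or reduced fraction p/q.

N_ring = 35 + 2·25 = 85
35(ω_s−ω_c) = −85(ω_r−ω_c),  ω_r=0, ω_c=1
ω_s = 1 − (85/35)(0−1) = 24/7
ω_s/ω_c = 24/7

24/7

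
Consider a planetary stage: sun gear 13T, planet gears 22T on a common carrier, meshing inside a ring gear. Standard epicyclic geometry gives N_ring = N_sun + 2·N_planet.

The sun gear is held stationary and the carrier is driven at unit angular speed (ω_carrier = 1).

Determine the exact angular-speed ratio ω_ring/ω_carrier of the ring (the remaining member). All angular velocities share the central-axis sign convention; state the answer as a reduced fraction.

N_ring = 13 + 2·22 = 57
13(ω_s−ω_c) = −57(ω_r−ω_c),  ω_s=0, ω_c=1
ω_r = 1 − (13/57)(0−1) = 70/57
ω_r/ω_c = 70/57

70/57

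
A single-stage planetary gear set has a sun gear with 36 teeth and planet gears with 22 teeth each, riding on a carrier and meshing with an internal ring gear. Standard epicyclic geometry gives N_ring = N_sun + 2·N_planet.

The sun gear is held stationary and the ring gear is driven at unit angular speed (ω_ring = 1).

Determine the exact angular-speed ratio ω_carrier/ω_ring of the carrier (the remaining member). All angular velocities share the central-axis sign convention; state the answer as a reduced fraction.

20/29

N_ring = 36 + 2·22 = 80
36(ω_s−ω_c) = −80(ω_r−ω_c),  ω_s=0, ω_r=1
36(0−ω_c) = −80(1−ω_c)  ⇒  116ω_c = 80  ⇒  ω_c = 20/29
ω_c/ω_r = 20/29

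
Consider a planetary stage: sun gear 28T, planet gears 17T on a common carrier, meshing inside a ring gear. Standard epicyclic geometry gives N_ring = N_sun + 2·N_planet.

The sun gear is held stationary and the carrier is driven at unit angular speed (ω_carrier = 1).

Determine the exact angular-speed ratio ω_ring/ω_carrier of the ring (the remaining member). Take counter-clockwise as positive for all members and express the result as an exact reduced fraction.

45/31

N_ring = 28 + 2·17 = 62
28(ω_s−ω_c) = −62(ω_r−ω_c),  ω_s=0, ω_c=1
ω_r = 1 − (28/62)(0−1) = 45/31
ω_r/ω_c = 45/31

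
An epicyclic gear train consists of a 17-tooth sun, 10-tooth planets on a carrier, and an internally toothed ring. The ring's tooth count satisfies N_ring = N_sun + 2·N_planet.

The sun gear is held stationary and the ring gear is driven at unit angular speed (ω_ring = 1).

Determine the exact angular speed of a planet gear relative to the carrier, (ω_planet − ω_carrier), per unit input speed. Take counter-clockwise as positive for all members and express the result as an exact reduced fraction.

N_ring = 17 + 2·10 = 37
17(ω_s−ω_c) = −37(ω_r−ω_c),  ω_s=0, ω_r=1
17(0−ω_c) = −37(1−ω_c)  ⇒  54ω_c = 37  ⇒  ω_c = 37/54
sun–planet: 17·(0−37/54) = −10·(ω_p−ω_c)  ⇒  ω_p−ω_c = −(17/10)·(-37/54) = 629/540

629/540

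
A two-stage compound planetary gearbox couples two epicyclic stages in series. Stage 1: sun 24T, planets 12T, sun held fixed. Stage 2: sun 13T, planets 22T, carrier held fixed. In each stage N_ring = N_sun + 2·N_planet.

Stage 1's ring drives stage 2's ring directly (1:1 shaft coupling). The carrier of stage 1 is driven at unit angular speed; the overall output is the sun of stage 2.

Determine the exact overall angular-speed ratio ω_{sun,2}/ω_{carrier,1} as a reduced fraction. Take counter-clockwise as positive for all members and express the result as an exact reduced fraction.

-171/26

Stage 1: N_ring = 24 + 2·12 = 48
Stage 1: 24(ω_s−ω_c) = −48(ω_r−ω_c),  ω_s=0, ω_c=1
Stage 1: ω_r = 1 − (24/48)(0−1) = 3/2
  ⇒ ω_r¹/ω_c¹ = 3/2
Stage 2: N_ring = 13 + 2·22 = 57
Stage 2: 13(ω_s−ω_c) = −57(ω_r−ω_c),  ω_c=0, ω_r=1
Stage 2: ω_s = 0 − (57/13)(1−0) = -57/13
  ⇒ ω_s²/ω_r² = -57/13
Coupling ω_r² = ω_r¹ ⇒ overall = 3/2 × -57/13 = -171/26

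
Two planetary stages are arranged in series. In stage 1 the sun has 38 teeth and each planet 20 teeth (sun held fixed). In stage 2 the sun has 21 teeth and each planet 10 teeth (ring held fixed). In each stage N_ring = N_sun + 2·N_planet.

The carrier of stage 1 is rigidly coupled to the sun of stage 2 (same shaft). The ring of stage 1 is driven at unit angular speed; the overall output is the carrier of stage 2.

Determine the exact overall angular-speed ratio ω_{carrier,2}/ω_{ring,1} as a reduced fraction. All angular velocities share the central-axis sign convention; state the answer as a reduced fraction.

Stage 1: N_ring = 38 + 2·20 = 78
Stage 1: 38(ω_s−ω_c) = −78(ω_r−ω_c),  ω_s=0, ω_r=1
Stage 1: 38(0−ω_c) = −78(1−ω_c)  ⇒  116ω_c = 78  ⇒  ω_c = 39/58
  ⇒ ω_c¹/ω_r¹ = 39/58
Stage 2: N_ring = 21 + 2·10 = 41
Stage 2: 21(ω_s−ω_c) = −41(ω_r−ω_c),  ω_r=0, ω_s=1
Stage 2: 21(1−ω_c) = −41(0−ω_c)  ⇒  62ω_c = 21  ⇒  ω_c = 21/62
  ⇒ ω_c²/ω_s² = 21/62
Coupling ω_s² = ω_c¹ ⇒ overall = 39/58 × 21/62 = 819/3596

819/3596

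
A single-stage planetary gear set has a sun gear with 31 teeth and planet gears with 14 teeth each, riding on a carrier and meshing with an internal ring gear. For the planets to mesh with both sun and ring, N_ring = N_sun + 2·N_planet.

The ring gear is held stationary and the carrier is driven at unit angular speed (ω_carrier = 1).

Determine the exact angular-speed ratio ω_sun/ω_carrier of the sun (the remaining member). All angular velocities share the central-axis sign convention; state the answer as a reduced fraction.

90/31

N_ring = 31 + 2·14 = 59
31(ω_s−ω_c) = −59(ω_r−ω_c),  ω_r=0, ω_c=1
ω_s = 1 − (59/31)(0−1) = 90/31
ω_s/ω_c = 90/31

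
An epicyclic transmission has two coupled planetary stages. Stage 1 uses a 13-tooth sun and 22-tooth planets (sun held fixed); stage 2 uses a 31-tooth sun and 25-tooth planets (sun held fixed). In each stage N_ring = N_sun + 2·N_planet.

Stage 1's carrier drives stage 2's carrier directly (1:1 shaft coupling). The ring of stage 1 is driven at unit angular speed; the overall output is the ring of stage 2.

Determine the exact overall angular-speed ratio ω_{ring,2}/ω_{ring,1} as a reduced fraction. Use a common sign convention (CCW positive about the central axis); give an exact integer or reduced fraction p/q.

Stage 1: N_ring = 13 + 2·22 = 57
Stage 1: 13(ω_s−ω_c) = −57(ω_r−ω_c),  ω_s=0, ω_r=1
Stage 1: 13(0−ω_c) = −57(1−ω_c)  ⇒  70ω_c = 57  ⇒  ω_c = 57/70
  ⇒ ω_c¹/ω_r¹ = 57/70
Stage 2: N_ring = 31 + 2·25 = 81
Stage 2: 31(ω_s−ω_c) = −81(ω_r−ω_c),  ω_s=0, ω_c=1
Stage 2: ω_r = 1 − (31/81)(0−1) = 112/81
  ⇒ ω_r²/ω_c² = 112/81
Coupling ω_c² = ω_c¹ ⇒ overall = 57/70 × 112/81 = 152/135

152/135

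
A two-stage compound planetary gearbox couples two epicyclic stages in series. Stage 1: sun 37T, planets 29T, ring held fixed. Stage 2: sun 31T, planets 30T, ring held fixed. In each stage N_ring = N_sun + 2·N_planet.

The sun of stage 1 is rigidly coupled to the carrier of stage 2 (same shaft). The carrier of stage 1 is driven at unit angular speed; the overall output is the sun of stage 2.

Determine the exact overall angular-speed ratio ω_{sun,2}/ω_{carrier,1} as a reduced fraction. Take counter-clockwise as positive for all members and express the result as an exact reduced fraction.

Stage 1: N_ring = 37 + 2·29 = 95
Stage 1: 37(ω_s−ω_c) = −95(ω_r−ω_c),  ω_r=0, ω_c=1
Stage 1: ω_s = 1 − (95/37)(0−1) = 132/37
  ⇒ ω_s¹/ω_c¹ = 132/37
Stage 2: N_ring = 31 + 2·30 = 91
Stage 2: 31(ω_s−ω_c) = −91(ω_r−ω_c),  ω_r=0, ω_c=1
Stage 2: ω_s = 1 − (91/31)(0−1) = 122/31
  ⇒ ω_s²/ω_c² = 122/31
Coupling ω_c² = ω_s¹ ⇒ overall = 132/37 × 122/31 = 16104/1147

16104/1147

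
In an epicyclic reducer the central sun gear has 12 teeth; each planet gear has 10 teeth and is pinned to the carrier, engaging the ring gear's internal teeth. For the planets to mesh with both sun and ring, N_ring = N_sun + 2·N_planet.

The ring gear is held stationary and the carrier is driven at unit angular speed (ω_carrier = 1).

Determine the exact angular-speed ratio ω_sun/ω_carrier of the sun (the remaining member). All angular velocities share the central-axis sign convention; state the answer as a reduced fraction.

N_ring = 12 + 2·10 = 32
12(ω_s−ω_c) = −32(ω_r−ω_c),  ω_r=0, ω_c=1
ω_s = 1 − (32/12)(0−1) = 11/3
ω_s/ω_c = 11/3

11/3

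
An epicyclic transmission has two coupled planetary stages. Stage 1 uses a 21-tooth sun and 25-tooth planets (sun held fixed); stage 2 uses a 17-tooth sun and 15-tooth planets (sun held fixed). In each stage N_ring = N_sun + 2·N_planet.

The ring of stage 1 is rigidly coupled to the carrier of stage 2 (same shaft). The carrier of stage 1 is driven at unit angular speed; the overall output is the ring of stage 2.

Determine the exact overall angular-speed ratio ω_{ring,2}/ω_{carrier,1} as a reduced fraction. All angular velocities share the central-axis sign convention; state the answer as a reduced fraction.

Stage 1: N_ring = 21 + 2·25 = 71
Stage 1: 21(ω_s−ω_c) = −71(ω_r−ω_c),  ω_s=0, ω_c=1
Stage 1: ω_r = 1 − (21/71)(0−1) = 92/71
  ⇒ ω_r¹/ω_c¹ = 92/71
Stage 2: N_ring = 17 + 2·15 = 47
Stage 2: 17(ω_s−ω_c) = −47(ω_r−ω_c),  ω_s=0, ω_c=1
Stage 2: ω_r = 1 − (17/47)(0−1) = 64/47
  ⇒ ω_r²/ω_c² = 64/47
Coupling ω_c² = ω_r¹ ⇒ overall = 92/71 × 64/47 = 5888/3337

5888/3337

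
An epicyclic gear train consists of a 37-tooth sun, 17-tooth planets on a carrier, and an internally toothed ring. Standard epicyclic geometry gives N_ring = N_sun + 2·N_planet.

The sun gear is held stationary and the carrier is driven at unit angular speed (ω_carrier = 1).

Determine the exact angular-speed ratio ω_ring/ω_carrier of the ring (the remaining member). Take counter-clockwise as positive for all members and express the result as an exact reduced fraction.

108/71

N_ring = 37 + 2·17 = 71
37(ω_s−ω_c) = −71(ω_r−ω_c),  ω_s=0, ω_c=1
ω_r = 1 − (37/71)(0−1) = 108/71
ω_r/ω_c = 108/71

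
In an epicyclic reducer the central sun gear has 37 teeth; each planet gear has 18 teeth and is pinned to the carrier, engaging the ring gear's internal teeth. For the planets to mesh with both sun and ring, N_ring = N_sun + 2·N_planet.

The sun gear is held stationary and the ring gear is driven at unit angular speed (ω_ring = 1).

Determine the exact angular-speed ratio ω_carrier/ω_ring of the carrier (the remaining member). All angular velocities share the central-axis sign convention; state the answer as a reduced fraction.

73/110

N_ring = 37 + 2·18 = 73
37(ω_s−ω_c) = −73(ω_r−ω_c),  ω_s=0, ω_r=1
37(0−ω_c) = −73(1−ω_c)  ⇒  110ω_c = 73  ⇒  ω_c = 73/110
ω_c/ω_r = 73/110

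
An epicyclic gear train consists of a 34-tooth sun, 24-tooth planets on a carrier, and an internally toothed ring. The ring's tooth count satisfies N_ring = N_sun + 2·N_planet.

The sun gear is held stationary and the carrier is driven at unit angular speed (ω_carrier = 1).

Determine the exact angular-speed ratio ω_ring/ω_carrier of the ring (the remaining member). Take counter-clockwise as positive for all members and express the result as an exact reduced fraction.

58/41

N_ring = 34 + 2·24 = 82
34(ω_s−ω_c) = −82(ω_r−ω_c),  ω_s=0, ω_c=1
ω_r = 1 − (34/82)(0−1) = 58/41
ω_r/ω_c = 58/41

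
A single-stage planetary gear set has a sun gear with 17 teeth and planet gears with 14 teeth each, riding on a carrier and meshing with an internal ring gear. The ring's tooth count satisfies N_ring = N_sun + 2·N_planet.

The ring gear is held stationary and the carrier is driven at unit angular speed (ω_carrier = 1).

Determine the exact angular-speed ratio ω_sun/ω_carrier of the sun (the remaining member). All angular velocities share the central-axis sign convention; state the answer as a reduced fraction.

62/17

N_ring = 17 + 2·14 = 45
17(ω_s−ω_c) = −45(ω_r−ω_c),  ω_r=0, ω_c=1
ω_s = 1 − (45/17)(0−1) = 62/17
ω_s/ω_c = 62/17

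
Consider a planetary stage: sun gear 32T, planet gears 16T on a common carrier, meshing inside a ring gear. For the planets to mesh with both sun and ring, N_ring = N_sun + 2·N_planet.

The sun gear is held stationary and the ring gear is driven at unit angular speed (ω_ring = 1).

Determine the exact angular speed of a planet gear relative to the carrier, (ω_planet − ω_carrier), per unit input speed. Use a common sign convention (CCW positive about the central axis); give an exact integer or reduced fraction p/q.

4/3

N_ring = 32 + 2·16 = 64
32(ω_s−ω_c) = −64(ω_r−ω_c),  ω_s=0, ω_r=1
32(0−ω_c) = −64(1−ω_c)  ⇒  96ω_c = 64  ⇒  ω_c = 2/3
sun–planet: 32·(0−2/3) = −16·(ω_p−ω_c)  ⇒  ω_p−ω_c = −(32/16)·(-2/3) = 4/3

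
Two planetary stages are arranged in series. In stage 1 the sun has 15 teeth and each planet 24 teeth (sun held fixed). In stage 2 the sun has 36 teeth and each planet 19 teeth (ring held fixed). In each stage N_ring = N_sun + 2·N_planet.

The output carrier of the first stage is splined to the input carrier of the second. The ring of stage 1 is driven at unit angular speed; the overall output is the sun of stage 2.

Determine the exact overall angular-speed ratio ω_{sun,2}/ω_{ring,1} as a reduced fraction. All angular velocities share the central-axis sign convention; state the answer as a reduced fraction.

Stage 1: N_ring = 15 + 2·24 = 63
Stage 1: 15(ω_s−ω_c) = −63(ω_r−ω_c),  ω_s=0, ω_r=1
Stage 1: 15(0−ω_c) = −63(1−ω_c)  ⇒  78ω_c = 63  ⇒  ω_c = 21/26
  ⇒ ω_c¹/ω_r¹ = 21/26
Stage 2: N_ring = 36 + 2·19 = 74
Stage 2: 36(ω_s−ω_c) = −74(ω_r−ω_c),  ω_r=0, ω_c=1
Stage 2: ω_s = 1 − (74/36)(0−1) = 55/18
  ⇒ ω_s²/ω_c² = 55/18
Coupling ω_c² = ω_c¹ ⇒ overall = 21/26 × 55/18 = 385/156

385/156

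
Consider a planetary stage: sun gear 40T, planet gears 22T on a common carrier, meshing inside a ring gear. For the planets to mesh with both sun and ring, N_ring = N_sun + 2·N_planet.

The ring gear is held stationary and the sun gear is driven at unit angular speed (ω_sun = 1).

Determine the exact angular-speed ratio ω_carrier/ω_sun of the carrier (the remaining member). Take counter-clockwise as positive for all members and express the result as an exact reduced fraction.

N_ring = 40 + 2·22 = 84
40(ω_s−ω_c) = −84(ω_r−ω_c),  ω_r=0, ω_s=1
40(1−ω_c) = −84(0−ω_c)  ⇒  124ω_c = 40  ⇒  ω_c = 10/31
ω_c/ω_s = 10/31

10/31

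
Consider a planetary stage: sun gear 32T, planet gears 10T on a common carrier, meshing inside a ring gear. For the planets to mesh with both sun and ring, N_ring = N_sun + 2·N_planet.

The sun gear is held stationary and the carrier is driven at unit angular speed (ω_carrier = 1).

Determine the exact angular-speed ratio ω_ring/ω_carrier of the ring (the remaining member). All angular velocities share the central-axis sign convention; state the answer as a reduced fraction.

N_ring = 32 + 2·10 = 52
32(ω_s−ω_c) = −52(ω_r−ω_c),  ω_s=0, ω_c=1
ω_r = 1 − (32/52)(0−1) = 21/13
ω_r/ω_c = 21/13

21/13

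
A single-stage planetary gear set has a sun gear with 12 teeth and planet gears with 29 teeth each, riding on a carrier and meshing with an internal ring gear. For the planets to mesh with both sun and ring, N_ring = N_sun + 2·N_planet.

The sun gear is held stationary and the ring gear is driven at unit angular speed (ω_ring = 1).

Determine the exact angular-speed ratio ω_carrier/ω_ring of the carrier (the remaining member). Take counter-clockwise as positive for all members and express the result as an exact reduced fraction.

N_ring = 12 + 2·29 = 70
12(ω_s−ω_c) = −70(ω_r−ω_c),  ω_s=0, ω_r=1
12(0−ω_c) = −70(1−ω_c)  ⇒  82ω_c = 70  ⇒  ω_c = 35/41
ω_c/ω_r = 35/41

35/41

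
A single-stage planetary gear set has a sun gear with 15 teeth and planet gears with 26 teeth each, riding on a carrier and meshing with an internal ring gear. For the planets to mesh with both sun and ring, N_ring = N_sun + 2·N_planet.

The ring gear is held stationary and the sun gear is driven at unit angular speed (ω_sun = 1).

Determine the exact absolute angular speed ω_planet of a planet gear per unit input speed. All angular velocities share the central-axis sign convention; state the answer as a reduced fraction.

N_ring = 15 + 2·26 = 67
15(ω_s−ω_c) = −67(ω_r−ω_c),  ω_r=0, ω_s=1
15(1−ω_c) = −67(0−ω_c)  ⇒  82ω_c = 15  ⇒  ω_c = 15/82
sun–planet: 15·(1−15/82) = −26·(ω_p−ω_c)  ⇒  ω_p−ω_c = −(15/26)·(67/82) = -1005/2132
ω_p = 15/82 − 1005/2132 = -15/52

-15/52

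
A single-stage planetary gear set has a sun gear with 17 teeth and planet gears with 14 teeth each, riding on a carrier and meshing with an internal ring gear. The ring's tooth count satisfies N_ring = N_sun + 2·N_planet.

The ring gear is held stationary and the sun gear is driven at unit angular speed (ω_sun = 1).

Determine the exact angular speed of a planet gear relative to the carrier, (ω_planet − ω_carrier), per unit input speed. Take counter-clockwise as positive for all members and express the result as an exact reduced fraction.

N_ring = 17 + 2·14 = 45
17(ω_s−ω_c) = −45(ω_r−ω_c),  ω_r=0, ω_s=1
17(1−ω_c) = −45(0−ω_c)  ⇒  62ω_c = 17  ⇒  ω_c = 17/62
sun–planet: 17·(1−17/62) = −14·(ω_p−ω_c)  ⇒  ω_p−ω_c = −(17/14)·(45/62) = -765/868

-765/868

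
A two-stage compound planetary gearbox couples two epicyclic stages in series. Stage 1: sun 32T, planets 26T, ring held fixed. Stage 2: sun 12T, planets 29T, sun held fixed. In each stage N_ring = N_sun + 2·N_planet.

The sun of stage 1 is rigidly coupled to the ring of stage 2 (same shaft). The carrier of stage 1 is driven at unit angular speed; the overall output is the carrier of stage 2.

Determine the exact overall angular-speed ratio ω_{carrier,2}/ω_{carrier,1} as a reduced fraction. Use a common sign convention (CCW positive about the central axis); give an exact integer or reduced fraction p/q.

Stage 1: N_ring = 32 + 2·26 = 84
Stage 1: 32(ω_s−ω_c) = −84(ω_r−ω_c),  ω_r=0, ω_c=1
Stage 1: ω_s = 1 − (84/32)(0−1) = 29/8
  ⇒ ω_s¹/ω_c¹ = 29/8
Stage 2: N_ring = 12 + 2·29 = 70
Stage 2: 12(ω_s−ω_c) = −70(ω_r−ω_c),  ω_s=0, ω_r=1
Stage 2: 12(0−ω_c) = −70(1−ω_c)  ⇒  82ω_c = 70  ⇒  ω_c = 35/41
  ⇒ ω_c²/ω_r² = 35/41
Coupling ω_r² = ω_s¹ ⇒ overall = 29/8 × 35/41 = 1015/328

1015/328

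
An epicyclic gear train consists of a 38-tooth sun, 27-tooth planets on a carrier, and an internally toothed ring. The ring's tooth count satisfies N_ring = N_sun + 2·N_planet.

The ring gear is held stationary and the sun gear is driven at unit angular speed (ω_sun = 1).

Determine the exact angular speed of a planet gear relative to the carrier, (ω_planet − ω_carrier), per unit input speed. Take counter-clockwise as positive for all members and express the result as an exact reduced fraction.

N_ring = 38 + 2·27 = 92
38(ω_s−ω_c) = −92(ω_r−ω_c),  ω_r=0, ω_s=1
38(1−ω_c) = −92(0−ω_c)  ⇒  130ω_c = 38  ⇒  ω_c = 19/65
sun–planet: 38·(1−19/65) = −27·(ω_p−ω_c)  ⇒  ω_p−ω_c = −(38/27)·(46/65) = -1748/1755

-1748/1755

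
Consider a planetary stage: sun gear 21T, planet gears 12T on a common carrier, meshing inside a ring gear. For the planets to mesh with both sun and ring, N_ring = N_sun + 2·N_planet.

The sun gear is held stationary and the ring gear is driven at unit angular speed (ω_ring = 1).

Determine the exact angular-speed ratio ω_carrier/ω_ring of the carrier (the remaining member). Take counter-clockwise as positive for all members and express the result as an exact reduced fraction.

15/22

N_ring = 21 + 2·12 = 45
21(ω_s−ω_c) = −45(ω_r−ω_c),  ω_s=0, ω_r=1
21(0−ω_c) = −45(1−ω_c)  ⇒  66ω_c = 45  ⇒  ω_c = 15/22
ω_c/ω_r = 15/22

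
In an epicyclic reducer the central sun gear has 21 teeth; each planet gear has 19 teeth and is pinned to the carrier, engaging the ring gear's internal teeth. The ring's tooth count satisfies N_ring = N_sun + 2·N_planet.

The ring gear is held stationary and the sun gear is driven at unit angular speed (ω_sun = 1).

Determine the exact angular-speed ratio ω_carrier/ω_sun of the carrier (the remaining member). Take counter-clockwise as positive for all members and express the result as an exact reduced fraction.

21/80

N_ring = 21 + 2·19 = 59
21(ω_s−ω_c) = −59(ω_r−ω_c),  ω_r=0, ω_s=1
21(1−ω_c) = −59(0−ω_c)  ⇒  80ω_c = 21  ⇒  ω_c = 21/80
ω_c/ω_s = 21/80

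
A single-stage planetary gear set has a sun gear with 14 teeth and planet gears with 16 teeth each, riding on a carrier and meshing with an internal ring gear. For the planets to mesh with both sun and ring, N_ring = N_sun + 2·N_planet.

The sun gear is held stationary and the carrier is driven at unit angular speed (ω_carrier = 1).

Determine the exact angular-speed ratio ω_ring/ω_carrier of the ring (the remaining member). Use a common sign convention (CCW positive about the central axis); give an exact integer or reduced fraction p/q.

30/23

N_ring = 14 + 2·16 = 46
14(ω_s−ω_c) = −46(ω_r−ω_c),  ω_s=0, ω_c=1
ω_r = 1 − (14/46)(0−1) = 30/23
ω_r/ω_c = 30/23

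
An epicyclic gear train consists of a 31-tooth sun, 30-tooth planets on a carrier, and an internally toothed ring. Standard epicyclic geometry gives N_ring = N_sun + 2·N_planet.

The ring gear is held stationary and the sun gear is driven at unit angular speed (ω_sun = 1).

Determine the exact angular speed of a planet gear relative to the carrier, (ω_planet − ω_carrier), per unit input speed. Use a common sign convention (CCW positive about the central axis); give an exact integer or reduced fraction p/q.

N_ring = 31 + 2·30 = 91
31(ω_s−ω_c) = −91(ω_r−ω_c),  ω_r=0, ω_s=1
31(1−ω_c) = −91(0−ω_c)  ⇒  122ω_c = 31  ⇒  ω_c = 31/122
sun–planet: 31·(1−31/122) = −30·(ω_p−ω_c)  ⇒  ω_p−ω_c = −(31/30)·(91/122) = -2821/3660

-2821/3660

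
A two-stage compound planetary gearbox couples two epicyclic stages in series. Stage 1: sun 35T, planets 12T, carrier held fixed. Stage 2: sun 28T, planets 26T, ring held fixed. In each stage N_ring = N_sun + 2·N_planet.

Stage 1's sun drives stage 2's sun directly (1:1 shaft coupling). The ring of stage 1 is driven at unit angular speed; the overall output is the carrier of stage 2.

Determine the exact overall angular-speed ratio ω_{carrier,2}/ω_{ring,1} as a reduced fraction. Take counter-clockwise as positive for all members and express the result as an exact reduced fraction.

-59/135

Stage 1: N_ring = 35 + 2·12 = 59
Stage 1: 35(ω_s−ω_c) = −59(ω_r−ω_c),  ω_c=0, ω_r=1
Stage 1: ω_s = 0 − (59/35)(1−0) = -59/35
  ⇒ ω_s¹/ω_r¹ = -59/35
Stage 2: N_ring = 28 + 2·26 = 80
Stage 2: 28(ω_s−ω_c) = −80(ω_r−ω_c),  ω_r=0, ω_s=1
Stage 2: 28(1−ω_c) = −80(0−ω_c)  ⇒  108ω_c = 28  ⇒  ω_c = 7/27
  ⇒ ω_c²/ω_s² = 7/27
Coupling ω_s² = ω_s¹ ⇒ overall = -59/35 × 7/27 = -59/135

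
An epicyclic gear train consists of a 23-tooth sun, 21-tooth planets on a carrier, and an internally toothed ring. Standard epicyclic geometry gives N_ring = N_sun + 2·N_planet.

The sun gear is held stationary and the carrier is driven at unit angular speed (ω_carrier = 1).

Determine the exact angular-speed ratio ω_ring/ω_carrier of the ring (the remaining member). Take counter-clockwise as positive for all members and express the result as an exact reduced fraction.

N_ring = 23 + 2·21 = 65
23(ω_s−ω_c) = −65(ω_r−ω_c),  ω_s=0, ω_c=1
ω_r = 1 − (23/65)(0−1) = 88/65
ω_r/ω_c = 88/65

88/65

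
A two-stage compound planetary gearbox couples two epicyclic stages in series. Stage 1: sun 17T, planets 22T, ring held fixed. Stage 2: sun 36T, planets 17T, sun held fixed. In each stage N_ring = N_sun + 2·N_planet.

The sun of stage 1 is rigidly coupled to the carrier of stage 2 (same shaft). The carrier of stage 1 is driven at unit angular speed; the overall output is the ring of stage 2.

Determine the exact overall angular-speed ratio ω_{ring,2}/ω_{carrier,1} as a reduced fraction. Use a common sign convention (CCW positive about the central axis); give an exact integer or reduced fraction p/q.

4134/595

Stage 1: N_ring = 17 + 2·22 = 61
Stage 1: 17(ω_s−ω_c) = −61(ω_r−ω_c),  ω_r=0, ω_c=1
Stage 1: ω_s = 1 − (61/17)(0−1) = 78/17
  ⇒ ω_s¹/ω_c¹ = 78/17
Stage 2: N_ring = 36 + 2·17 = 70
Stage 2: 36(ω_s−ω_c) = −70(ω_r−ω_c),  ω_s=0, ω_c=1
Stage 2: ω_r = 1 − (36/70)(0−1) = 53/35
  ⇒ ω_r²/ω_c² = 53/35
Coupling ω_c² = ω_s¹ ⇒ overall = 78/17 × 53/35 = 4134/595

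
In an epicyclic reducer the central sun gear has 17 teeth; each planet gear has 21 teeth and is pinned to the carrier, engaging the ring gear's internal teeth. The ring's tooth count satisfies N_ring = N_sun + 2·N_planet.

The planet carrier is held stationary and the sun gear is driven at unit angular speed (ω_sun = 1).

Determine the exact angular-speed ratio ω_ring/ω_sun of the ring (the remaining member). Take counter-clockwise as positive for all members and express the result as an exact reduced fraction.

N_ring = 17 + 2·21 = 59
17(ω_s−ω_c) = −59(ω_r−ω_c),  ω_c=0, ω_s=1
ω_r = 0 − (17/59)(1−0) = -17/59
ω_r/ω_s = -17/59

-17/59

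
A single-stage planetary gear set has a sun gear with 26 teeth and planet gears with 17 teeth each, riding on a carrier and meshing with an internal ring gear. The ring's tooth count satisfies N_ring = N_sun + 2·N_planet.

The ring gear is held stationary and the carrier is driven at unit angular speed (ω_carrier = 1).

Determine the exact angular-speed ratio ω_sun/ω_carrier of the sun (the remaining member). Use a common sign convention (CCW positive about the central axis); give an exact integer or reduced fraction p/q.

N_ring = 26 + 2·17 = 60
26(ω_s−ω_c) = −60(ω_r−ω_c),  ω_r=0, ω_c=1
ω_s = 1 − (60/26)(0−1) = 43/13
ω_s/ω_c = 43/13

43/13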